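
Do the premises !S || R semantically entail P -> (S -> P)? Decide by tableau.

Yes

Initial set: {(!S || R); !(P -> (S -> P))}.
!(P -> (S -> P)): α-rule — add P, !(S -> P).
!(S -> P): α-rule — add S, !P.
× closes — contains both P and !P.
All 1 branch closes.
Every branch closed, so the premises entail the conclusion.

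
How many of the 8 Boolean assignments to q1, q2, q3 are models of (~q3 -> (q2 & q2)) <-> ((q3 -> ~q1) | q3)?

6

Initial set: {((~q3 -> (q2 & q2)) <-> ((q3 -> ~q1) | q3))}.
((~q3 -> (q2 & q2)) <-> ((q3 -> ~q1) | q3)): β-rule — branch into (~q3 -> (q2 & q2)), ((q3 -> ~q1) | q3)  //  ~(~q3 -> (q2 & q2)), ~((q3 -> ~q1) | q3).
  branch 1 (add (~q3 -> (q2 & q2)), ((q3 -> ~q1) | q3)):
    (~q3 -> (q2 & q2)): β-rule — branch into ~~q3  //  (q2 & q2).
      branch 1.1 (add ~~q3):
        ((q3 -> ~q1) | q3): β-rule — branch into (q3 -> ~q1)  //  q3.
          branch 1.1.1 (add (q3 -> ~q1)):
            (q3 -> ~q1): β-rule — branch into ~q3  //  ~q1.
              branch 1.1.1.1 (add ~q3):
                × closes — contains both q3 and ~q3.
              branch 1.1.1.2 (add ~q1):
                ○ open, literals {q1=F, q3=T}.
          branch 1.1.2 (add q3):
            ○ open, literals {q3=T}.
      branch 1.2 (add (q2 & q2)):
        (q2 & q2): α-rule — add q2, q2.
        ((q3 -> ~q1) | q3): β-rule — branch into (q3 -> ~q1)  //  q3.
          branch 1.2.1 (add (q3 -> ~q1)):
            (q3 -> ~q1): β-rule — branch into ~q3  //  ~q1.
              branch 1.2.1.1 (add ~q3):
                ○ open, literals {q2=T, q3=F}.
              branch 1.2.1.2 (add ~q1):
                ○ open, literals {q1=F, q2=T}.
          branch 1.2.2 (add q3):
            ○ open, literals {q2=T, q3=T}.
  branch 2 (add ~(~q3 -> (q2 & q2)), ~((q3 -> ~q1) | q3)):
    ~(~q3 -> (q2 & q2)): α-rule — add ~q3, ~(q2 & q2).
    ~((q3 -> ~q1) | q3): α-rule — add ~(q3 -> ~q1), ~q3.
    ~(q3 -> ~q1): α-rule — add q3, ~~q1.
    × closes — contains both q3 and ~q3.
2 branches closed, 5 open.
Each open branch fixes some atoms; the unmentioned ones are free. Counting distinct full assignments: branch {q1=F, q3=T} (q2) contributes 2 new; branch {q3=T} (q1, q2) contributes 2 new; branch {q2=T, q3=F} (q1) contributes 2 new; branch {q1=F, q2=T} (q3) contributes 0 new; branch {q2=T, q3=T} (q1) contributes 0 new. Total: 6.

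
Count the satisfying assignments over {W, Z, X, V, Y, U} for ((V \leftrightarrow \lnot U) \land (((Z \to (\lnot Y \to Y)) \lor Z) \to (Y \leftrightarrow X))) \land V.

Initial set: {(((V \leftrightarrow \lnot U) \land (((Z \to (\lnot Y \to Y)) \lor Z) \to (Y \leftrightarrow X))) \land V)}.
(((V \leftrightarrow \lnot U) \land (((Z \to (\lnot Y \to Y)) \lor Z) \to (Y \leftrightarrow X))) \land V): α-rule — add ((V \leftrightarrow \lnot U) \land (((Z \to (\lnot Y \to Y)) \lor Z) \to (Y \leftrightarrow X))), V.
((V \leftrightarrow \lnot U) \land (((Z \to (\lnot Y \to Y)) \lor Z) \to (Y \leftrightarrow X))): α-rule — add (V \leftrightarrow \lnot U), (((Z \to (\lnot Y \to Y)) \lor Z) \to (Y \leftrightarrow X)).
(V \leftrightarrow \lnot U): β-rule — branch into V, \lnot U  //  \lnot V, \lnot \lnot U.
  branch 1 (add V, \lnot U):
    (((Z \to (\lnot Y \to Y)) \lor Z) \to (Y \leftrightarrow X)): β-rule — branch into \lnot ((Z \to (\lnot Y \to Y)) \lor Z)  //  (Y \leftrightarrow X).
      branch 1.1 (add \lnot ((Z \to (\lnot Y \to Y)) \lor Z)):
        \lnot ((Z \to (\lnot Y \to Y)) \lor Z): α-rule — add \lnot (Z \to (\lnot Y \to Y)), \lnot Z.
        \lnot (Z \to (\lnot Y \to Y)): α-rule — add Z, \lnot (\lnot Y \to Y).
        × closes — contains both Z and \lnot Z.
      branch 1.2 (add (Y \leftrightarrow X)):
        (Y \leftrightarrow X): β-rule — branch into Y, X  //  \lnot Y, \lnot X.
          branch 1.2.1 (add Y, X):
            ○ open, literals {U=false, V=true, X=true, Y=true}.
          branch 1.2.2 (add \lnot Y, \lnot X):
            ○ open, literals {U=false, V=true, X=false, Y=false}.
  branch 2 (add \lnot V, \lnot \lnot U):
    × closes — contains both V and \lnot V.
2 branches closed, 2 open.
Each open branch fixes some atoms; the unmentioned ones are free. Counting distinct full assignments: branch {U=false, V=true, X=true, Y=true} (W, Z) contributes 4 new; branch {U=false, V=true, X=false, Y=false} (W, Z) contributes 4 new. Total: 8.

8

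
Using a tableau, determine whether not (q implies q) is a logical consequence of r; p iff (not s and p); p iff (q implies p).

Initial set: {r; (p iff (not s and p)); (p iff (q implies p)); not not (q implies q)}.
(p iff (not s and p)): β-rule — branch into p, (not s and p)  //  not p, not (not s and p).
  branch 1 (add p, (not s and p)):
    (not s and p): α-rule — add not s, p.
    (p iff (q implies p)): β-rule — branch into p, (q implies p)  //  not p, not (q implies p).
      branch 1.1 (add p, (q implies p)):
        not not (q implies q): β-rule — branch into not q  //  q.
          branch 1.1.1 (add not q):
            (q implies p): β-rule — branch into not q  //  p.
              branch 1.1.1.1 (add not q):
                ○ open, literals {p=true, q=false, r=true, s=false}.
              branch 1.1.1.2 (add p):
                ○ open, literals {p=true, q=false, r=true, s=false}.
          branch 1.1.2 (add q):
            (q implies p): β-rule — branch into not q  //  p.
              branch 1.1.2.1 (add not q):
                × closes — contains both q and not q.
              branch 1.1.2.2 (add p):
                ○ open, literals {p=true, q=true, r=true, s=false}.
      branch 1.2 (add not p, not (q implies p)):
        × closes — contains both p and not p.
  branch 2 (add not p, not (not s and p)):
    (p iff (q implies p)): β-rule — branch into p, (q implies p)  //  not p, not (q implies p).
      branch 2.1 (add p, (q implies p)):
        × closes — contains both p and not p.
      branch 2.2 (add not p, not (q implies p)):
        not (q implies p): α-rule — add q, not p.
        not not (q implies q): β-rule — branch into not q  //  q.
          branch 2.2.1 (add not q):
            × closes — contains both q and not q.
          branch 2.2.2 (add q):
            not (not s and p): β-rule — branch into not not s  //  not p.
              branch 2.2.2.1 (add not not s):
                ○ open, literals {p=false, q=true, r=true, s=true}.
              branch 2.2.2.2 (add not p):
                ○ open, literals {p=false, q=true, r=true}.
4 branches closed, 5 open.
An open branch gives a countermodel: p=true, q=false, r=true, s=false (unmentioned atoms arbitrary); the premises hold there but the conclusion fails.

No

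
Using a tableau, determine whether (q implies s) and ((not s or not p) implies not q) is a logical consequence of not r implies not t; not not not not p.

Initial set: {(not r implies not t); not not not not p; not ((q implies s) and ((not s or not p) implies not q))}.
not not not not p: drop double negation, giving not not p.
not not p: drop double negation, giving p.
(not r implies not t): β-rule — branch into not not r  //  not t.
  branch 1 (add not not r):
    not ((q implies s) and ((not s or not p) implies not q)): β-rule — branch into not (q implies s)  //  not ((not s or not p) implies not q).
      branch 1.1 (add not (q implies s)):
        not (q implies s): α-rule — add q, not s.
        ○ open, literals {p=true, q=true, r=true, s=false}.
      branch 1.2 (add not ((not s or not p) implies not q)):
        not ((not s or not p) implies not q): α-rule — add (not s or not p), not not q.
        (not s or not p): β-rule — branch into not s  //  not p.
          branch 1.2.1 (add not s):
            ○ open, literals {p=true, q=true, r=true, s=false}.
          branch 1.2.2 (add not p):
            × closes — contains both p and not p.
  branch 2 (add not t):
    not ((q implies s) and ((not s or not p) implies not q)): β-rule — branch into not (q implies s)  //  not ((not s or not p) implies not q).
      branch 2.1 (add not (q implies s)):
        not (q implies s): α-rule — add q, not s.
        ○ open, literals {p=true, q=true, s=false, t=false}.
      branch 2.2 (add not ((not s or not p) implies not q)):
        not ((not s or not p) implies not q): α-rule — add (not s or not p), not not q.
        (not s or not p): β-rule — branch into not s  //  not p.
          branch 2.2.1 (add not s):
            ○ open, literals {p=true, q=true, s=false, t=false}.
          branch 2.2.2 (add not p):
            × closes — contains both p and not p.
2 branches closed, 4 open.
An open branch gives a countermodel: p=true, q=true, r=true, s=false (unmentioned atoms arbitrary); the premises hold there but the conclusion fails.

No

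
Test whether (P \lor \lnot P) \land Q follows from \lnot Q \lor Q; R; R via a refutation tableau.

No

Initial set: {(\lnot Q \lor Q); R; R; \lnot ((P \lor \lnot P) \land Q)}.
(\lnot Q \lor Q): β-rule — branch into \lnot Q  //  Q.
  branch 1 (add \lnot Q):
    \lnot ((P \lor \lnot P) \land Q): β-rule — branch into \lnot (P \lor \lnot P)  //  \lnot Q.
      branch 1.1 (add \lnot (P \lor \lnot P)):
        \lnot (P \lor \lnot P): α-rule — add \lnot P, \lnot \lnot P.
        × closes — contains both P and \lnot P.
      branch 1.2 (add \lnot Q):
        ○ open, literals {Q=0, R=1}.
  branch 2 (add Q):
    \lnot ((P \lor \lnot P) \land Q): β-rule — branch into \lnot (P \lor \lnot P)  //  \lnot Q.
      branch 2.1 (add \lnot (P \lor \lnot P)):
        \lnot (P \lor \lnot P): α-rule — add \lnot P, \lnot \lnot P.
        × closes — contains both P and \lnot P.
      branch 2.2 (add \lnot Q):
        × closes — contains both Q and \lnot Q.
3 branches closed, 1 open.
An open branch gives a countermodel: Q=0, R=1 (unmentioned atoms arbitrary); the premises hold there but the conclusion fails.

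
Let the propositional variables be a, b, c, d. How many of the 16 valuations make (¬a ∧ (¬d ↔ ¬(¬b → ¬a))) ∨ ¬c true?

10

Initial set: {T ((¬a ∧ (¬d ↔ ¬(¬b → ¬a))) ∨ ¬c)}.
T ((¬a ∧ (¬d ↔ ¬(¬b → ¬a))) ∨ ¬c): β-rule — branch into T (¬a ∧ (¬d ↔ ¬(¬b → ¬a)))  //  T ¬c.
  branch 1 (add T (¬a ∧ (¬d ↔ ¬(¬b → ¬a)))):
    T (¬a ∧ (¬d ↔ ¬(¬b → ¬a))): α-rule — add T ¬a, T (¬d ↔ ¬(¬b → ¬a)).
    T (¬d ↔ ¬(¬b → ¬a)): β-rule — branch into T ¬d, T ¬(¬b → ¬a)  //  F ¬d, F ¬(¬b → ¬a).
      branch 1.1 (add T ¬d, T ¬(¬b → ¬a)):
        T ¬(¬b → ¬a): α-rule — add T ¬b, F ¬a.
        × closes — contains both a and ¬a.
      branch 1.2 (add F ¬d, F ¬(¬b → ¬a)):
        F ¬(¬b → ¬a): β-rule — branch into F ¬b  //  T ¬a.
          branch 1.2.1 (add F ¬b):
            ○ open, literals {a=F, b=T, d=T}.
          branch 1.2.2 (add T ¬a):
            ○ open, literals {a=F, d=T}.
  branch 2 (add T ¬c):
    ○ open, literals {c=F}.
1 branch closed, 3 open.
Each open branch fixes some atoms; the unmentioned ones are free. Counting distinct full assignments: branch {a=F, b=T, d=T} (c) contributes 2 new; branch {a=F, d=T} (b, c) contributes 2 new; branch {c=F} (a, b, d) contributes 6 new. Total: 10.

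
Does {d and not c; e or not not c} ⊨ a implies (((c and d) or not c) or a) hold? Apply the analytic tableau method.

Yes

Initial set: {(d and not c); (e or not not c); not (a implies (((c and d) or not c) or a))}.
(d and not c): α-rule — add d, not c.
not (a implies (((c and d) or not c) or a)): α-rule — add a, not (((c and d) or not c) or a).
not (((c and d) or not c) or a): α-rule — add not ((c and d) or not c), not a.
× closes — contains both a and not a.
All 1 branch closes.
Every branch closed, so the premises entail the conclusion.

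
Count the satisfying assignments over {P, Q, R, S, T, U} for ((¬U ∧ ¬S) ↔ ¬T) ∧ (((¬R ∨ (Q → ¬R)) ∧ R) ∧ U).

Initial set: {(((¬U ∧ ¬S) ↔ ¬T) ∧ (((¬R ∨ (Q → ¬R)) ∧ R) ∧ U))}.
(((¬U ∧ ¬S) ↔ ¬T) ∧ (((¬R ∨ (Q → ¬R)) ∧ R) ∧ U)): α-rule — add ((¬U ∧ ¬S) ↔ ¬T), (((¬R ∨ (Q → ¬R)) ∧ R) ∧ U).
(((¬R ∨ (Q → ¬R)) ∧ R) ∧ U): α-rule — add ((¬R ∨ (Q → ¬R)) ∧ R), U.
((¬R ∨ (Q → ¬R)) ∧ R): α-rule — add (¬R ∨ (Q → ¬R)), R.
((¬U ∧ ¬S) ↔ ¬T): β-rule — branch into (¬U ∧ ¬S), ¬T  //  ¬(¬U ∧ ¬S), ¬¬T.
  branch 1 (add (¬U ∧ ¬S), ¬T):
    (¬U ∧ ¬S): α-rule — add ¬U, ¬S.
    × closes — contains both U and ¬U.
  branch 2 (add ¬(¬U ∧ ¬S), ¬¬T):
    (¬R ∨ (Q → ¬R)): β-rule — branch into ¬R  //  (Q → ¬R).
      branch 2.1 (add ¬R):
        × closes — contains both R and ¬R.
      branch 2.2 (add (Q → ¬R)):
        ¬(¬U ∧ ¬S): β-rule — branch into ¬¬U  //  ¬¬S.
          branch 2.2.1 (add ¬¬U):
            (Q → ¬R): β-rule — branch into ¬Q  //  ¬R.
              branch 2.2.1.1 (add ¬Q):
                ○ open, literals {Q=false, R=true, T=true, U=true}.
              branch 2.2.1.2 (add ¬R):
                × closes — contains both R and ¬R.
          branch 2.2.2 (add ¬¬S):
            (Q → ¬R): β-rule — branch into ¬Q  //  ¬R.
              branch 2.2.2.1 (add ¬Q):
                ○ open, literals {Q=false, R=true, S=true, T=true, U=true}.
              branch 2.2.2.2 (add ¬R):
                × closes — contains both R and ¬R.
4 branches closed, 2 open.
Each open branch fixes some atoms; the unmentioned ones are free. Counting distinct full assignments: branch {Q=false, R=true, T=true, U=true} (P, S) contributes 4 new; branch {Q=false, R=true, S=true, T=true, U=true} (P) contributes 0 new. Total: 4.

4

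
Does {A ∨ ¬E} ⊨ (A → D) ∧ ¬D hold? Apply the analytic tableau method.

Initial set: {(A ∨ ¬E); ¬((A → D) ∧ ¬D)}.
(A ∨ ¬E): β-rule — branch into A  //  ¬E.
  branch 1 (add A):
    ¬((A → D) ∧ ¬D): β-rule — branch into ¬(A → D)  //  ¬¬D.
      branch 1.1 (add ¬(A → D)):
        ¬(A → D): α-rule — add A, ¬D.
        ○ open, literals {A=T, D=F}.
      branch 1.2 (add ¬¬D):
        ○ open, literals {A=T, D=T}.
  branch 2 (add ¬E):
    ¬((A → D) ∧ ¬D): β-rule — branch into ¬(A → D)  //  ¬¬D.
      branch 2.1 (add ¬(A → D)):
        ¬(A → D): α-rule — add A, ¬D.
        ○ open, literals {A=T, D=F, E=F}.
      branch 2.2 (add ¬¬D):
        ○ open, literals {D=T, E=F}.
0 branches closed, 4 open.
An open branch gives a countermodel: A=T, D=F (unmentioned atoms arbitrary); the premises hold there but the conclusion fails.

No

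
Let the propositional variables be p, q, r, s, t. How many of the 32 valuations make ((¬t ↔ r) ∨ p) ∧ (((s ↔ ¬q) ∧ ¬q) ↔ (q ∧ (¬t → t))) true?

12

Initial set: {(((¬t ↔ r) ∨ p) ∧ (((s ↔ ¬q) ∧ ¬q) ↔ (q ∧ (¬t → t))))}.
(((¬t ↔ r) ∨ p) ∧ (((s ↔ ¬q) ∧ ¬q) ↔ (q ∧ (¬t → t)))): α-rule — add ((¬t ↔ r) ∨ p), (((s ↔ ¬q) ∧ ¬q) ↔ (q ∧ (¬t → t))).
((¬t ↔ r) ∨ p): β-rule — branch into (¬t ↔ r)  //  p.
  branch 1 (add (¬t ↔ r)):
    (((s ↔ ¬q) ∧ ¬q) ↔ (q ∧ (¬t → t))): β-rule — branch into ((s ↔ ¬q) ∧ ¬q), (q ∧ (¬t → t))  //  ¬((s ↔ ¬q) ∧ ¬q), ¬(q ∧ (¬t → t)).
      branch 1.1 (add ((s ↔ ¬q) ∧ ¬q), (q ∧ (¬t → t))):
        ((s ↔ ¬q) ∧ ¬q): α-rule — add (s ↔ ¬q), ¬q.
        (q ∧ (¬t → t)): α-rule — add q, (¬t → t).
        × closes — contains both q and ¬q.
      branch 1.2 (add ¬((s ↔ ¬q) ∧ ¬q), ¬(q ∧ (¬t → t))):
        (¬t ↔ r): β-rule — branch into ¬t, r  //  ¬¬t, ¬r.
          branch 1.2.1 (add ¬t, r):
            ¬((s ↔ ¬q) ∧ ¬q): β-rule — branch into ¬(s ↔ ¬q)  //  ¬¬q.
              branch 1.2.1.1 (add ¬(s ↔ ¬q)):
                ¬(q ∧ (¬t → t)): β-rule — branch into ¬q  //  ¬(¬t → t).
                  branch 1.2.1.1.1 (add ¬q):
                    ¬(s ↔ ¬q): β-rule — branch into s, ¬¬q  //  ¬s, ¬q.
                      branch 1.2.1.1.1.1 (add s, ¬¬q):
                        × closes — contains both q and ¬q.
                      branch 1.2.1.1.1.2 (add ¬s, ¬q):
                        ○ open, literals {q=F, r=T, s=F, t=F}.
                  branch 1.2.1.1.2 (add ¬(¬t → t)):
                    ¬(¬t → t): α-rule — add ¬t, ¬t.
                    ¬(s ↔ ¬q): β-rule — branch into s, ¬¬q  //  ¬s, ¬q.
                      branch 1.2.1.1.2.1 (add s, ¬¬q):
                        ○ open, literals {q=T, r=T, s=T, t=F}.
                      branch 1.2.1.1.2.2 (add ¬s, ¬q):
                        ○ open, literals {q=F, r=T, s=F, t=F}.
              branch 1.2.1.2 (add ¬¬q):
                ¬(q ∧ (¬t → t)): β-rule — branch into ¬q  //  ¬(¬t → t).
                  branch 1.2.1.2.1 (add ¬q):
                    × closes — contains both q and ¬q.
                  branch 1.2.1.2.2 (add ¬(¬t → t)):
                    ¬(¬t → t): α-rule — add ¬t, ¬t.
                    ○ open, literals {q=T, r=T, t=F}.
          branch 1.2.2 (add ¬¬t, ¬r):
            ¬((s ↔ ¬q) ∧ ¬q): β-rule — branch into ¬(s ↔ ¬q)  //  ¬¬q.
              branch 1.2.2.1 (add ¬(s ↔ ¬q)):
                ¬(q ∧ (¬t → t)): β-rule — branch into ¬q  //  ¬(¬t → t).
                  branch 1.2.2.1.1 (add ¬q):
                    ¬(s ↔ ¬q): β-rule — branch into s, ¬¬q  //  ¬s, ¬q.
                      branch 1.2.2.1.1.1 (add s, ¬¬q):
                        × closes — contains both q and ¬q.
                      branch 1.2.2.1.1.2 (add ¬s, ¬q):
                        ○ open, literals {q=F, r=F, s=F, t=T}.
                  branch 1.2.2.1.2 (add ¬(¬t → t)):
                    ¬(¬t → t): α-rule — add ¬t, ¬t.
                    × closes — contains both t and ¬t.
              branch 1.2.2.2 (add ¬¬q):
                ¬(q ∧ (¬t → t)): β-rule — branch into ¬q  //  ¬(¬t → t).
                  branch 1.2.2.2.1 (add ¬q):
                    × closes — contains both q and ¬q.
                  branch 1.2.2.2.2 (add ¬(¬t → t)):
                    ¬(¬t → t): α-rule — add ¬t, ¬t.
                    × closes — contains both t and ¬t.
  branch 2 (add p):
    (((s ↔ ¬q) ∧ ¬q) ↔ (q ∧ (¬t → t))): β-rule — branch into ((s ↔ ¬q) ∧ ¬q), (q ∧ (¬t → t))  //  ¬((s ↔ ¬q) ∧ ¬q), ¬(q ∧ (¬t → t)).
      branch 2.1 (add ((s ↔ ¬q) ∧ ¬q), (q ∧ (¬t → t))):
        ((s ↔ ¬q) ∧ ¬q): α-rule — add (s ↔ ¬q), ¬q.
        (q ∧ (¬t → t)): α-rule — add q, (¬t → t).
        × closes — contains both q and ¬q.
      branch 2.2 (add ¬((s ↔ ¬q) ∧ ¬q), ¬(q ∧ (¬t → t))):
        ¬((s ↔ ¬q) ∧ ¬q): β-rule — branch into ¬(s ↔ ¬q)  //  ¬¬q.
          branch 2.2.1 (add ¬(s ↔ ¬q)):
            ¬(q ∧ (¬t → t)): β-rule — branch into ¬q  //  ¬(¬t → t).
              branch 2.2.1.1 (add ¬q):
                ¬(s ↔ ¬q): β-rule — branch into s, ¬¬q  //  ¬s, ¬q.
                  branch 2.2.1.1.1 (add s, ¬¬q):
                    × closes — contains both q and ¬q.
                  branch 2.2.1.1.2 (add ¬s, ¬q):
                    ○ open, literals {p=T, q=F, s=F}.
              branch 2.2.1.2 (add ¬(¬t → t)):
                ¬(¬t → t): α-rule — add ¬t, ¬t.
                ¬(s ↔ ¬q): β-rule — branch into s, ¬¬q  //  ¬s, ¬q.
                  branch 2.2.1.2.1 (add s, ¬¬q):
                    ○ open, literals {p=T, q=T, s=T, t=F}.
                  branch 2.2.1.2.2 (add ¬s, ¬q):
                    ○ open, literals {p=T, q=F, s=F, t=F}.
          branch 2.2.2 (add ¬¬q):
            ¬(q ∧ (¬t → t)): β-rule — branch into ¬q  //  ¬(¬t → t).
              branch 2.2.2.1 (add ¬q):
                × closes — contains both q and ¬q.
              branch 2.2.2.2 (add ¬(¬t → t)):
                ¬(¬t → t): α-rule — add ¬t, ¬t.
                ○ open, literals {p=T, q=T, t=F}.
10 branches closed, 9 open.
Each open branch fixes some atoms; the unmentioned ones are free. Counting distinct full assignments: branch {q=F, r=T, s=F, t=F} (p) contributes 2 new; branch {q=T, r=T, s=T, t=F} (p) contributes 2 new; branch {q=F, r=T, s=F, t=F} (p) contributes 0 new; branch {q=T, r=T, t=F} (p, s) contributes 2 new; branch {q=F, r=F, s=F, t=T} (p) contributes 2 new; branch {p=T, q=F, s=F} (r, t) contributes 2 new; branch {p=T, q=T, s=T, t=F} (r) contributes 1 new; branch {p=T, q=F, s=F, t=F} (r) contributes 0 new; branch {p=T, q=T, t=F} (r, s) contributes 1 new. Total: 12.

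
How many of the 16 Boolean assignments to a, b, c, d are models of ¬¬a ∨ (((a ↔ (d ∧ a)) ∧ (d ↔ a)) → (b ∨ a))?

Initial set: {(¬¬a ∨ (((a ↔ (d ∧ a)) ∧ (d ↔ a)) → (b ∨ a)))}.
(¬¬a ∨ (((a ↔ (d ∧ a)) ∧ (d ↔ a)) → (b ∨ a))): β-rule — branch into ¬¬a  //  (((a ↔ (d ∧ a)) ∧ (d ↔ a)) → (b ∨ a)).
  branch 1 (add ¬¬a):
    ¬¬a: drop double negation, giving a.
    ○ open, literals {a=T}.
  branch 2 (add (((a ↔ (d ∧ a)) ∧ (d ↔ a)) → (b ∨ a))):
    (((a ↔ (d ∧ a)) ∧ (d ↔ a)) → (b ∨ a)): β-rule — branch into ¬((a ↔ (d ∧ a)) ∧ (d ↔ a))  //  (b ∨ a).
      branch 2.1 (add ¬((a ↔ (d ∧ a)) ∧ (d ↔ a))):
        ¬((a ↔ (d ∧ a)) ∧ (d ↔ a)): β-rule — branch into ¬(a ↔ (d ∧ a))  //  ¬(d ↔ a).
          branch 2.1.1 (add ¬(a ↔ (d ∧ a))):
            ¬(a ↔ (d ∧ a)): β-rule — branch into a, ¬(d ∧ a)  //  ¬a, (d ∧ a).
              branch 2.1.1.1 (add a, ¬(d ∧ a)):
                ¬(d ∧ a): β-rule — branch into ¬d  //  ¬a.
                  branch 2.1.1.1.1 (add ¬d):
                    ○ open, literals {a=T, d=F}.
                  branch 2.1.1.1.2 (add ¬a):
                    × closes — contains both a and ¬a.
              branch 2.1.1.2 (add ¬a, (d ∧ a)):
                (d ∧ a): α-rule — add d, a.
                × closes — contains both a and ¬a.
          branch 2.1.2 (add ¬(d ↔ a)):
            ¬(d ↔ a): β-rule — branch into d, ¬a  //  ¬d, a.
              branch 2.1.2.1 (add d, ¬a):
                ○ open, literals {a=F, d=T}.
              branch 2.1.2.2 (add ¬d, a):
                ○ open, literals {a=T, d=F}.
      branch 2.2 (add (b ∨ a)):
        (b ∨ a): β-rule — branch into b  //  a.
          branch 2.2.1 (add b):
            ○ open, literals {b=T}.
          branch 2.2.2 (add a):
            ○ open, literals {a=T}.
2 branches closed, 6 open.
Each open branch fixes some atoms; the unmentioned ones are free. Counting distinct full assignments: branch {a=T} (b, c, d) contributes 8 new; branch {a=T, d=F} (b, c) contributes 0 new; branch {a=F, d=T} (b, c) contributes 4 new; branch {a=T, d=F} (b, c) contributes 0 new; branch {b=T} (a, c, d) contributes 2 new; branch {a=T} (b, c, d) contributes 0 new. Total: 14.

14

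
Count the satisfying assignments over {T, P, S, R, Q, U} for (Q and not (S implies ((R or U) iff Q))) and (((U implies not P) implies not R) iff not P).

Initial set: {((Q and not (S implies ((R or U) iff Q))) and (((U implies not P) implies not R) iff not P))}.
((Q and not (S implies ((R or U) iff Q))) and (((U implies not P) implies not R) iff not P)): α-rule — add (Q and not (S implies ((R or U) iff Q))), (((U implies not P) implies not R) iff not P).
(Q and not (S implies ((R or U) iff Q))): α-rule — add Q, not (S implies ((R or U) iff Q)).
not (S implies ((R or U) iff Q)): α-rule — add S, not ((R or U) iff Q).
(((U implies not P) implies not R) iff not P): β-rule — branch into ((U implies not P) implies not R), not P  //  not ((U implies not P) implies not R), not not P.
  branch 1 (add ((U implies not P) implies not R), not P):
    not ((R or U) iff Q): β-rule — branch into (R or U), not Q  //  not (R or U), Q.
      branch 1.1 (add (R or U), not Q):
        × closes — contains both Q and not Q.
      branch 1.2 (add not (R or U), Q):
        not (R or U): α-rule — add not R, not U.
        ((U implies not P) implies not R): β-rule — branch into not (U implies not P)  //  not R.
          branch 1.2.1 (add not (U implies not P)):
            not (U implies not P): α-rule — add U, not not P.
            × closes — contains both U and not U.
          branch 1.2.2 (add not R):
            ○ open, literals {P=0, Q=1, R=0, S=1, U=0}.
  branch 2 (add not ((U implies not P) implies not R), not not P):
    not ((U implies not P) implies not R): α-rule — add (U implies not P), not not R.
    not ((R or U) iff Q): β-rule — branch into (R or U), not Q  //  not (R or U), Q.
      branch 2.1 (add (R or U), not Q):
        × closes — contains both Q and not Q.
      branch 2.2 (add not (R or U), Q):
        not (R or U): α-rule — add not R, not U.
        × closes — contains both R and not R.
4 branches closed, 1 open.
Each open branch fixes some atoms; the unmentioned ones are free. Counting distinct full assignments: branch {P=0, Q=1, R=0, S=1, U=0} (T) contributes 2 new. Total: 2.

2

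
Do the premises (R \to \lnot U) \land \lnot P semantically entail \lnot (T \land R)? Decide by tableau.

Initial set: {((R \to \lnot U) \land \lnot P); \lnot \lnot (T \land R)}.
((R \to \lnot U) \land \lnot P): α-rule — add (R \to \lnot U), \lnot P.
\lnot \lnot (T \land R): α-rule — add T, R.
(R \to \lnot U): β-rule — branch into \lnot R  //  \lnot U.
  branch 1 (add \lnot R):
    × closes — contains both R and \lnot R.
  branch 2 (add \lnot U):
    ○ open, literals {P=0, R=1, T=1, U=0}.
1 branch closed, 1 open.
An open branch gives a countermodel: P=0, R=1, T=1, U=0 (unmentioned atoms arbitrary); the premises hold there but the conclusion fails.

No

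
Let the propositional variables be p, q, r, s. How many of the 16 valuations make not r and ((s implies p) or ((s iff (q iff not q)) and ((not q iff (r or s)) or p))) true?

6

Initial set: {(not r and ((s implies p) or ((s iff (q iff not q)) and ((not q iff (r or s)) or p))))}.
(not r and ((s implies p) or ((s iff (q iff not q)) and ((not q iff (r or s)) or p)))): α-rule — add not r, ((s implies p) or ((s iff (q iff not q)) and ((not q iff (r or s)) or p))).
((s implies p) or ((s iff (q iff not q)) and ((not q iff (r or s)) or p))): β-rule — branch into (s implies p)  //  ((s iff (q iff not q)) and ((not q iff (r or s)) or p)).
  branch 1 (add (s implies p)):
    (s implies p): β-rule — branch into not s  //  p.
      branch 1.1 (add not s):
        ○ open, literals {r=F, s=F}.
      branch 1.2 (add p):
        ○ open, literals {p=T, r=F}.
  branch 2 (add ((s iff (q iff not q)) and ((not q iff (r or s)) or p))):
    ((s iff (q iff not q)) and ((not q iff (r or s)) or p)): α-rule — add (s iff (q iff not q)), ((not q iff (r or s)) or p).
    (s iff (q iff not q)): β-rule — branch into s, (q iff not q)  //  not s, not (q iff not q).
      branch 2.1 (add s, (q iff not q)):
        ((not q iff (r or s)) or p): β-rule — branch into (not q iff (r or s))  //  p.
          branch 2.1.1 (add (not q iff (r or s))):
            (q iff not q): β-rule — branch into q, not q  //  not q, not not q.
              branch 2.1.1.1 (add q, not q):
                × closes — contains both q and not q.
              branch 2.1.1.2 (add not q, not not q):
                × closes — contains both q and not q.
          branch 2.1.2 (add p):
            (q iff not q): β-rule — branch into q, not q  //  not q, not not q.
              branch 2.1.2.1 (add q, not q):
                × closes — contains both q and not q.
              branch 2.1.2.2 (add not q, not not q):
                × closes — contains both q and not q.
      branch 2.2 (add not s, not (q iff not q)):
        ((not q iff (r or s)) or p): β-rule — branch into (not q iff (r or s))  //  p.
          branch 2.2.1 (add (not q iff (r or s))):
            not (q iff not q): β-rule — branch into q, not not q  //  not q, not q.
              branch 2.2.1.1 (add q, not not q):
                (not q iff (r or s)): β-rule — branch into not q, (r or s)  //  not not q, not (r or s).
                  branch 2.2.1.1.1 (add not q, (r or s)):
                    × closes — contains both q and not q.
                  branch 2.2.1.1.2 (add not not q, not (r or s)):
                    not (r or s): α-rule — add not r, not s.
                    ○ open, literals {q=T, r=F, s=F}.
              branch 2.2.1.2 (add not q, not q):
                (not q iff (r or s)): β-rule — branch into not q, (r or s)  //  not not q, not (r or s).
                  branch 2.2.1.2.1 (add not q, (r or s)):
                    (r or s): β-rule — branch into r  //  s.
                      branch 2.2.1.2.1.1 (add r):
                        × closes — contains both r and not r.
                      branch 2.2.1.2.1.2 (add s):
                        × closes — contains both s and not s.
                  branch 2.2.1.2.2 (add not not q, not (r or s)):
                    × closes — contains both q and not q.
          branch 2.2.2 (add p):
            not (q iff not q): β-rule — branch into q, not not q  //  not q, not q.
              branch 2.2.2.1 (add q, not not q):
                ○ open, literals {p=T, q=T, r=F, s=F}.
              branch 2.2.2.2 (add not q, not q):
                ○ open, literals {p=T, q=F, r=F, s=F}.
8 branches closed, 5 open.
Each open branch fixes some atoms; the unmentioned ones are free. Counting distinct full assignments: branch {r=F, s=F} (p, q) contributes 4 new; branch {p=T, r=F} (q, s) contributes 2 new; branch {q=T, r=F, s=F} (p) contributes 0 new; branch {p=T, q=T, r=F, s=F} (none free) contributes 0 new; branch {p=T, q=F, r=F, s=F} (none free) contributes 0 new. Total: 6.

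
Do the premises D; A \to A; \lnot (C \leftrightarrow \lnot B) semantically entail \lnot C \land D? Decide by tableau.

No

Initial set: {T D; T (A \to A); T \lnot (C \leftrightarrow \lnot B); F (\lnot C \land D)}.
T (A \to A): β-rule — branch into F A  //  T A.
  branch 1 (add F A):
    T \lnot (C \leftrightarrow \lnot B): β-rule — branch into T C, F \lnot B  //  F C, T \lnot B.
      branch 1.1 (add T C, F \lnot B):
        F (\lnot C \land D): β-rule — branch into F \lnot C  //  F D.
          branch 1.1.1 (add F \lnot C):
            ○ open, literals {A=false, B=true, C=true, D=true}.
          branch 1.1.2 (add F D):
            × closes — contains both D and \lnot D.
      branch 1.2 (add F C, T \lnot B):
        F (\lnot C \land D): β-rule — branch into F \lnot C  //  F D.
          branch 1.2.1 (add F \lnot C):
            × closes — contains both C and \lnot C.
          branch 1.2.2 (add F D):
            × closes — contains both D and \lnot D.
  branch 2 (add T A):
    T \lnot (C \leftrightarrow \lnot B): β-rule — branch into T C, F \lnot B  //  F C, T \lnot B.
      branch 2.1 (add T C, F \lnot B):
        F (\lnot C \land D): β-rule — branch into F \lnot C  //  F D.
          branch 2.1.1 (add F \lnot C):
            ○ open, literals {A=true, B=true, C=true, D=true}.
          branch 2.1.2 (add F D):
            × closes — contains both D and \lnot D.
      branch 2.2 (add F C, T \lnot B):
        F (\lnot C \land D): β-rule — branch into F \lnot C  //  F D.
          branch 2.2.1 (add F \lnot C):
            × closes — contains both C and \lnot C.
          branch 2.2.2 (add F D):
            × closes — contains both D and \lnot D.
6 branches closed, 2 open.
An open branch gives a countermodel: A=false, B=true, C=true, D=true (unmentioned atoms arbitrary); the premises hold there but the conclusion fails.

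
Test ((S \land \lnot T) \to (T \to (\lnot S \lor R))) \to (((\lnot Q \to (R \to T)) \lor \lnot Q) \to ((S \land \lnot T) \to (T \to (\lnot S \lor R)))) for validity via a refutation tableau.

Assume the negation and expand:
Initial set: {\lnot (((S \land \lnot T) \to (T \to (\lnot S \lor R))) \to (((\lnot Q \to (R \to T)) \lor \lnot Q) \to ((S \land \lnot T) \to (T \to (\lnot S \lor R)))))}.
\lnot (((S \land \lnot T) \to (T \to (\lnot S \lor R))) \to (((\lnot Q \to (R \to T)) \lor \lnot Q) \to ((S \land \lnot T) \to (T \to (\lnot S \lor R))))): α-rule — add ((S \land \lnot T) \to (T \to (\lnot S \lor R))), \lnot (((\lnot Q \to (R \to T)) \lor \lnot Q) \to ((S \land \lnot T) \to (T \to (\lnot S \lor R)))).
\lnot (((\lnot Q \to (R \to T)) \lor \lnot Q) \to ((S \land \lnot T) \to (T \to (\lnot S \lor R)))): α-rule — add ((\lnot Q \to (R \to T)) \lor \lnot Q), \lnot ((S \land \lnot T) \to (T \to (\lnot S \lor R))).
\lnot ((S \land \lnot T) \to (T \to (\lnot S \lor R))): α-rule — add (S \land \lnot T), \lnot (T \to (\lnot S \lor R)).
(S \land \lnot T): α-rule — add S, \lnot T.
\lnot (T \to (\lnot S \lor R)): α-rule — add T, \lnot (\lnot S \lor R).
× closes — contains both T and \lnot T.
All 1 branch closes.
Every branch closed, so the negation is unsatisfiable and the formula is valid.

Valid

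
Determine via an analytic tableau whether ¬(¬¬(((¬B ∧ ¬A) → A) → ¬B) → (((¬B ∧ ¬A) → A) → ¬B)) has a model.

Initial set: {¬(¬¬(((¬B ∧ ¬A) → A) → ¬B) → (((¬B ∧ ¬A) → A) → ¬B))}.
¬(¬¬(((¬B ∧ ¬A) → A) → ¬B) → (((¬B ∧ ¬A) → A) → ¬B)): α-rule — add ¬¬(((¬B ∧ ¬A) → A) → ¬B), ¬(((¬B ∧ ¬A) → A) → ¬B).
¬¬(((¬B ∧ ¬A) → A) → ¬B): drop double negation, giving (((¬B ∧ ¬A) → A) → ¬B).
¬(((¬B ∧ ¬A) → A) → ¬B): α-rule — add ((¬B ∧ ¬A) → A), ¬¬B.
(((¬B ∧ ¬A) → A) → ¬B): β-rule — branch into ¬((¬B ∧ ¬A) → A)  //  ¬B.
  branch 1 (add ¬((¬B ∧ ¬A) → A)):
    ¬((¬B ∧ ¬A) → A): α-rule — add (¬B ∧ ¬A), ¬A.
    (¬B ∧ ¬A): α-rule — add ¬B, ¬A.
    × closes — contains both B and ¬B.
  branch 2 (add ¬B):
    × closes — contains both B and ¬B.
All 2 branches close.
Every branch closed; the formula is unsatisfiable.

Unsatisfiable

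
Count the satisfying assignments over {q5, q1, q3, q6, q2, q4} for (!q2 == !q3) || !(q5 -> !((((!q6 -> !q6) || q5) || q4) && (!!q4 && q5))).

Initial set: {((!q2 == !q3) || !(q5 -> !((((!q6 -> !q6) || q5) || q4) && (!!q4 && q5))))}.
((!q2 == !q3) || !(q5 -> !((((!q6 -> !q6) || q5) || q4) && (!!q4 && q5)))): β-rule — branch into (!q2 == !q3)  //  !(q5 -> !((((!q6 -> !q6) || q5) || q4) && (!!q4 && q5))).
  branch 1 (add (!q2 == !q3)):
    (!q2 == !q3): β-rule — branch into !q2, !q3  //  !!q2, !!q3.
      branch 1.1 (add !q2, !q3):
        ○ open, literals {q2=false, q3=false}.
      branch 1.2 (add !!q2, !!q3):
        ○ open, literals {q2=true, q3=true}.
  branch 2 (add !(q5 -> !((((!q6 -> !q6) || q5) || q4) && (!!q4 && q5)))):
    !(q5 -> !((((!q6 -> !q6) || q5) || q4) && (!!q4 && q5))): α-rule — add q5, !!((((!q6 -> !q6) || q5) || q4) && (!!q4 && q5)).
    !!((((!q6 -> !q6) || q5) || q4) && (!!q4 && q5)): α-rule — add (((!q6 -> !q6) || q5) || q4), (!!q4 && q5).
    (!!q4 && q5): α-rule — add !!q4, q5.
    !!q4: drop double negation, giving q4.
    (((!q6 -> !q6) || q5) || q4): β-rule — branch into ((!q6 -> !q6) || q5)  //  q4.
      branch 2.1 (add ((!q6 -> !q6) || q5)):
        ((!q6 -> !q6) || q5): β-rule — branch into (!q6 -> !q6)  //  q5.
          branch 2.1.1 (add (!q6 -> !q6)):
            (!q6 -> !q6): β-rule — branch into !!q6  //  !q6.
              branch 2.1.1.1 (add !!q6):
                ○ open, literals {q4=true, q5=true, q6=true}.
              branch 2.1.1.2 (add !q6):
                ○ open, literals {q4=true, q5=true, q6=false}.
          branch 2.1.2 (add q5):
            ○ open, literals {q4=true, q5=true}.
      branch 2.2 (add q4):
        ○ open, literals {q4=true, q5=true}.
0 branches closed, 6 open.
Each open branch fixes some atoms; the unmentioned ones are free. Counting distinct full assignments: branch {q2=false, q3=false} (q5, q1, q6, q4) contributes 16 new; branch {q2=true, q3=true} (q5, q1, q6, q4) contributes 16 new; branch {q4=true, q5=true, q6=true} (q1, q3, q2) contributes 4 new; branch {q4=true, q5=true, q6=false} (q1, q3, q2) contributes 4 new; branch {q4=true, q5=true} (q1, q3, q6, q2) contributes 0 new; branch {q4=true, q5=true} (q1, q3, q6, q2) contributes 0 new. Total: 40.

40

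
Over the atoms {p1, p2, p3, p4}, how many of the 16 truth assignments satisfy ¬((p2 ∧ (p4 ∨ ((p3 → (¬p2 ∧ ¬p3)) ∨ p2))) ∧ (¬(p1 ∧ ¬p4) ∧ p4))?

12

Initial set: {T ¬((p2 ∧ (p4 ∨ ((p3 → (¬p2 ∧ ¬p3)) ∨ p2))) ∧ (¬(p1 ∧ ¬p4) ∧ p4))}.
T ¬((p2 ∧ (p4 ∨ ((p3 → (¬p2 ∧ ¬p3)) ∨ p2))) ∧ (¬(p1 ∧ ¬p4) ∧ p4)): β-rule — branch into F (p2 ∧ (p4 ∨ ((p3 → (¬p2 ∧ ¬p3)) ∨ p2)))  //  F (¬(p1 ∧ ¬p4) ∧ p4).
  branch 1 (add F (p2 ∧ (p4 ∨ ((p3 → (¬p2 ∧ ¬p3)) ∨ p2)))):
    F (p2 ∧ (p4 ∨ ((p3 → (¬p2 ∧ ¬p3)) ∨ p2))): β-rule — branch into F p2  //  F (p4 ∨ ((p3 → (¬p2 ∧ ¬p3)) ∨ p2)).
      branch 1.1 (add F p2):
        ○ open, literals {p2=F}.
      branch 1.2 (add F (p4 ∨ ((p3 → (¬p2 ∧ ¬p3)) ∨ p2))):
        F (p4 ∨ ((p3 → (¬p2 ∧ ¬p3)) ∨ p2)): α-rule — add F p4, F ((p3 → (¬p2 ∧ ¬p3)) ∨ p2).
        F ((p3 → (¬p2 ∧ ¬p3)) ∨ p2): α-rule — add F (p3 → (¬p2 ∧ ¬p3)), F p2.
        F (p3 → (¬p2 ∧ ¬p3)): α-rule — add T p3, F (¬p2 ∧ ¬p3).
        F (¬p2 ∧ ¬p3): β-rule — branch into F ¬p2  //  F ¬p3.
          branch 1.2.1 (add F ¬p2):
            × closes — contains both p2 and ¬p2.
          branch 1.2.2 (add F ¬p3):
            ○ open, literals {p2=F, p3=T, p4=F}.
  branch 2 (add F (¬(p1 ∧ ¬p4) ∧ p4)):
    F (¬(p1 ∧ ¬p4) ∧ p4): β-rule — branch into F ¬(p1 ∧ ¬p4)  //  F p4.
      branch 2.1 (add F ¬(p1 ∧ ¬p4)):
        F ¬(p1 ∧ ¬p4): α-rule — add T p1, T ¬p4.
        ○ open, literals {p1=T, p4=F}.
      branch 2.2 (add F p4):
        ○ open, literals {p4=F}.
1 branch closed, 4 open.
Each open branch fixes some atoms; the unmentioned ones are free. Counting distinct full assignments: branch {p2=F} (p1, p3, p4) contributes 8 new; branch {p2=F, p3=T, p4=F} (p1) contributes 0 new; branch {p1=T, p4=F} (p2, p3) contributes 2 new; branch {p4=F} (p1, p2, p3) contributes 2 new. Total: 12.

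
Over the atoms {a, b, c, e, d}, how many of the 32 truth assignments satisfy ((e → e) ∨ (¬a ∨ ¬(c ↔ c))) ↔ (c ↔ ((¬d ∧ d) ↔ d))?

16

Initial set: {(((e → e) ∨ (¬a ∨ ¬(c ↔ c))) ↔ (c ↔ ((¬d ∧ d) ↔ d)))}.
(((e → e) ∨ (¬a ∨ ¬(c ↔ c))) ↔ (c ↔ ((¬d ∧ d) ↔ d))): β-rule — branch into ((e → e) ∨ (¬a ∨ ¬(c ↔ c))), (c ↔ ((¬d ∧ d) ↔ d))  //  ¬((e → e) ∨ (¬a ∨ ¬(c ↔ c))), ¬(c ↔ ((¬d ∧ d) ↔ d)).
  branch 1 (add ((e → e) ∨ (¬a ∨ ¬(c ↔ c))), (c ↔ ((¬d ∧ d) ↔ d))):
    ((e → e) ∨ (¬a ∨ ¬(c ↔ c))): β-rule — branch into (e → e)  //  (¬a ∨ ¬(c ↔ c)).
      branch 1.1 (add (e → e)):
        (c ↔ ((¬d ∧ d) ↔ d)): β-rule — branch into c, ((¬d ∧ d) ↔ d)  //  ¬c, ¬((¬d ∧ d) ↔ d).
          branch 1.1.1 (add c, ((¬d ∧ d) ↔ d)):
            (e → e): β-rule — branch into ¬e  //  e.
              branch 1.1.1.1 (add ¬e):
                ((¬d ∧ d) ↔ d): β-rule — branch into (¬d ∧ d), d  //  ¬(¬d ∧ d), ¬d.
                  branch 1.1.1.1.1 (add (¬d ∧ d), d):
                    (¬d ∧ d): α-rule — add ¬d, d.
                    × closes — contains both d and ¬d.
                  branch 1.1.1.1.2 (add ¬(¬d ∧ d), ¬d):
                    ¬(¬d ∧ d): β-rule — branch into ¬¬d  //  ¬d.
                      branch 1.1.1.1.2.1 (add ¬¬d):
                        × closes — contains both d and ¬d.
                      branch 1.1.1.1.2.2 (add ¬d):
                        ○ open, literals {c=T, d=F, e=F}.
              branch 1.1.1.2 (add e):
                ((¬d ∧ d) ↔ d): β-rule — branch into (¬d ∧ d), d  //  ¬(¬d ∧ d), ¬d.
                  branch 1.1.1.2.1 (add (¬d ∧ d), d):
                    (¬d ∧ d): α-rule — add ¬d, d.
                    × closes — contains both d and ¬d.
                  branch 1.1.1.2.2 (add ¬(¬d ∧ d), ¬d):
                    ¬(¬d ∧ d): β-rule — branch into ¬¬d  //  ¬d.
                      branch 1.1.1.2.2.1 (add ¬¬d):
                        × closes — contains both d and ¬d.
                      branch 1.1.1.2.2.2 (add ¬d):
                        ○ open, literals {c=T, d=F, e=T}.
          branch 1.1.2 (add ¬c, ¬((¬d ∧ d) ↔ d)):
            (e → e): β-rule — branch into ¬e  //  e.
              branch 1.1.2.1 (add ¬e):
                ¬((¬d ∧ d) ↔ d): β-rule — branch into (¬d ∧ d), ¬d  //  ¬(¬d ∧ d), d.
                  branch 1.1.2.1.1 (add (¬d ∧ d), ¬d):
                    (¬d ∧ d): α-rule — add ¬d, d.
                    × closes — contains both d and ¬d.
                  branch 1.1.2.1.2 (add ¬(¬d ∧ d), d):
                    ¬(¬d ∧ d): β-rule — branch into ¬¬d  //  ¬d.
                      branch 1.1.2.1.2.1 (add ¬¬d):
                        ○ open, literals {c=F, d=T, e=F}.
                      branch 1.1.2.1.2.2 (add ¬d):
                        × closes — contains both d and ¬d.
              branch 1.1.2.2 (add e):
                ¬((¬d ∧ d) ↔ d): β-rule — branch into (¬d ∧ d), ¬d  //  ¬(¬d ∧ d), d.
                  branch 1.1.2.2.1 (add (¬d ∧ d), ¬d):
                    (¬d ∧ d): α-rule — add ¬d, d.
                    × closes — contains both d and ¬d.
                  branch 1.1.2.2.2 (add ¬(¬d ∧ d), d):
                    ¬(¬d ∧ d): β-rule — branch into ¬¬d  //  ¬d.
                      branch 1.1.2.2.2.1 (add ¬¬d):
                        ○ open, literals {c=F, d=T, e=T}.
                      branch 1.1.2.2.2.2 (add ¬d):
                        × closes — contains both d and ¬d.
      branch 1.2 (add (¬a ∨ ¬(c ↔ c))):
        (c ↔ ((¬d ∧ d) ↔ d)): β-rule — branch into c, ((¬d ∧ d) ↔ d)  //  ¬c, ¬((¬d ∧ d) ↔ d).
          branch 1.2.1 (add c, ((¬d ∧ d) ↔ d)):
            (¬a ∨ ¬(c ↔ c)): β-rule — branch into ¬a  //  ¬(c ↔ c).
              branch 1.2.1.1 (add ¬a):
                ((¬d ∧ d) ↔ d): β-rule — branch into (¬d ∧ d), d  //  ¬(¬d ∧ d), ¬d.
                  branch 1.2.1.1.1 (add (¬d ∧ d), d):
                    (¬d ∧ d): α-rule — add ¬d, d.
                    × closes — contains both d and ¬d.
                  branch 1.2.1.1.2 (add ¬(¬d ∧ d), ¬d):
                    ¬(¬d ∧ d): β-rule — branch into ¬¬d  //  ¬d.
                      branch 1.2.1.1.2.1 (add ¬¬d):
                        × closes — contains both d and ¬d.
                      branch 1.2.1.1.2.2 (add ¬d):
                        ○ open, literals {a=F, c=T, d=F}.
              branch 1.2.1.2 (add ¬(c ↔ c)):
                ((¬d ∧ d) ↔ d): β-rule — branch into (¬d ∧ d), d  //  ¬(¬d ∧ d), ¬d.
                  branch 1.2.1.2.1 (add (¬d ∧ d), d):
                    (¬d ∧ d): α-rule — add ¬d, d.
                    × closes — contains both d and ¬d.
                  branch 1.2.1.2.2 (add ¬(¬d ∧ d), ¬d):
                    ¬(c ↔ c): β-rule — branch into c, ¬c  //  ¬c, c.
                      branch 1.2.1.2.2.1 (add c, ¬c):
                        × closes — contains both c and ¬c.
                      branch 1.2.1.2.2.2 (add ¬c, c):
                        × closes — contains both c and ¬c.
          branch 1.2.2 (add ¬c, ¬((¬d ∧ d) ↔ d)):
            (¬a ∨ ¬(c ↔ c)): β-rule — branch into ¬a  //  ¬(c ↔ c).
              branch 1.2.2.1 (add ¬a):
                ¬((¬d ∧ d) ↔ d): β-rule — branch into (¬d ∧ d), ¬d  //  ¬(¬d ∧ d), d.
                  branch 1.2.2.1.1 (add (¬d ∧ d), ¬d):
                    (¬d ∧ d): α-rule — add ¬d, d.
                    × closes — contains both d and ¬d.
                  branch 1.2.2.1.2 (add ¬(¬d ∧ d), d):
                    ¬(¬d ∧ d): β-rule — branch into ¬¬d  //  ¬d.
                      branch 1.2.2.1.2.1 (add ¬¬d):
                        ○ open, literals {a=F, c=F, d=T}.
                      branch 1.2.2.1.2.2 (add ¬d):
                        × closes — contains both d and ¬d.
              branch 1.2.2.2 (add ¬(c ↔ c)):
                ¬((¬d ∧ d) ↔ d): β-rule — branch into (¬d ∧ d), ¬d  //  ¬(¬d ∧ d), d.
                  branch 1.2.2.2.1 (add (¬d ∧ d), ¬d):
                    (¬d ∧ d): α-rule — add ¬d, d.
                    × closes — contains both d and ¬d.
                  branch 1.2.2.2.2 (add ¬(¬d ∧ d), d):
                    ¬(c ↔ c): β-rule — branch into c, ¬c  //  ¬c, c.
                      branch 1.2.2.2.2.1 (add c, ¬c):
                        × closes — contains both c and ¬c.
                      branch 1.2.2.2.2.2 (add ¬c, c):
                        × closes — contains both c and ¬c.
  branch 2 (add ¬((e → e) ∨ (¬a ∨ ¬(c ↔ c))), ¬(c ↔ ((¬d ∧ d) ↔ d))):
    ¬((e → e) ∨ (¬a ∨ ¬(c ↔ c))): α-rule — add ¬(e → e), ¬(¬a ∨ ¬(c ↔ c)).
    ¬(e → e): α-rule — add e, ¬e.
    × closes — contains both e and ¬e.
19 branches closed, 6 open.
Each open branch fixes some atoms; the unmentioned ones are free. Counting distinct full assignments: branch {c=T, d=F, e=F} (a, b) contributes 4 new; branch {c=T, d=F, e=T} (a, b) contributes 4 new; branch {c=F, d=T, e=F} (a, b) contributes 4 new; branch {c=F, d=T, e=T} (a, b) contributes 4 new; branch {a=F, c=T, d=F} (b, e) contributes 0 new; branch {a=F, c=F, d=T} (b, e) contributes 0 new. Total: 16.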